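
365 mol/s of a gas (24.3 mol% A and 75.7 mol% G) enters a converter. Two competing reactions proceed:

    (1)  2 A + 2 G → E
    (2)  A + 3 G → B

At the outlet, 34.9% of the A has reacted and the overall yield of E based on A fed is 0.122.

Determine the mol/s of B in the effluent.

9.31 mol/s

Yield of E: 1ξ₁ / 88.69 = 0.122 → ξ₁ = 10.82 mol/s.
Conversion of A: 2ξ₁ + 1ξ₂ = 0.349 × 88.69 = 30.95 → ξ₂ = 9.313 mol/s.
Outlet amounts (n = n₀ + Σ ν·ξ):
  A: 88.69 − 2(10.82) − 1(9.313) = 57.74
  G: 276.3 − 2(10.82) − 3(9.313) = 226.7
  E: 0 + 1(10.82) = 10.82
  B: 0 + 1(9.313) = 9.313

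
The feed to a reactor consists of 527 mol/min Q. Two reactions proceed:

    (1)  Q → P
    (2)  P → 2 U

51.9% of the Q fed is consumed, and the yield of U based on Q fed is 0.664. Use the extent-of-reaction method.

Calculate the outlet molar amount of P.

Conversion of Q: Q consumed = 1ξ₁ = 0.519 × 527 → ξ₁ = 273.5 mol/min.
Yield of U: 2ξ₂ / 527 = 0.664 → ξ₂ = 175 mol/min.
Outlet amounts (n = n₀ + Σ ν·ξ):
  Q: 527 − 1(273.5) = 253.5
  P: 0 + 1(273.5) − 1(175) = 98.55
  U: 0 + 2(175) = 349.9

98.5 mol/min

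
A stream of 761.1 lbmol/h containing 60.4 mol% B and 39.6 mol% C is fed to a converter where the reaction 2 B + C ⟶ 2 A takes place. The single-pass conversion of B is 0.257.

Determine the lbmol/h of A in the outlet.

B reacted = 0.257 × 459.7 = 118.1 lbmol/h; ν_B = −2, so ξ = 118.1/2 = 59.07 lbmol/h.
Outlet amounts (n = n₀ + ν ξ):
  B: 459.7 − 2(59.07) = 341.6
  C: 301.4 − 1(59.07) = 242.3
  A: 0 + 2(59.07) = 118.1

118 lbmol/h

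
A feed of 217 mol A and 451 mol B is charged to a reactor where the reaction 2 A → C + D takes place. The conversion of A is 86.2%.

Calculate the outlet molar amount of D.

A reacted = 0.862 × 217 = 187.1 mol; ν_A = −2, so ξ = 187.1/2 = 93.53 mol.
Outlet amounts (n = n₀ + ν ξ):
  A: 217 − 2(93.53) = 29.95
  C: 0 + 1(93.53) = 93.53
  D: 0 + 1(93.53) = 93.53
  B: 451 (inert)

93.5 mol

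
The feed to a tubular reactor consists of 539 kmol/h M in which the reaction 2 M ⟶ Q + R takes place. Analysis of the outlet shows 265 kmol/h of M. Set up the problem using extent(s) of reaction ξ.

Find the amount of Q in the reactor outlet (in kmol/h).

For M: n = n₀ − 2ξ → 265 = 539 − 2ξ, giving ξ = 137 kmol/h.
Outlet amounts (n = n₀ + ν ξ):
  M: 539 − 2(137) = 265
  Q: 0 + 1(137) = 137
  R: 0 + 1(137) = 137

137 kmol/h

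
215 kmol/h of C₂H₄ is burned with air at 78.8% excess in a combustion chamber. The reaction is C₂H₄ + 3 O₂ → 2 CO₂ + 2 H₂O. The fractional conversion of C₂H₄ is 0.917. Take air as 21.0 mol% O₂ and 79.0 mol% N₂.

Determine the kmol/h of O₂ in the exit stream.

Stoichiometric O₂ = 3 × 215 = 645 kmol/h; O₂ fed = 645 × 1.788 = 1153 kmol/h.
N₂ fed = 1153 × 79/21 = 4338 kmol/h.
Fuel reacted = 0.917 × 215 → ξ = 197.2 kmol/h.
Outlet (n = n₀ + ν ξ):
  C₂H₄: 215 − 1(197.2) = 17.84
  O₂: 1153 − 3(197.2) = 561.8
  N₂: 4338 (inert)
  CO₂: 0 + 2(197.2) = 394.3
  H₂O: 0 + 2(197.2) = 394.3

562 kmol/h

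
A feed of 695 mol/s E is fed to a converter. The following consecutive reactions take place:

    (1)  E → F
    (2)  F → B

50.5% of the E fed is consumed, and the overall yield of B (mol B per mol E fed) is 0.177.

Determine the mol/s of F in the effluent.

228 mol/s

Conversion of E: E consumed = 1ξ₁ = 0.505 × 695 → ξ₁ = 351 mol/s.
Yield of B: 1ξ₂ / 695 = 0.177 → ξ₂ = 123 mol/s.
Outlet amounts (n = n₀ + Σ ν·ξ):
  E: 695 − 1(351) = 344
  F: 0 + 1(351) − 1(123) = 228
  B: 0 + 1(123) = 123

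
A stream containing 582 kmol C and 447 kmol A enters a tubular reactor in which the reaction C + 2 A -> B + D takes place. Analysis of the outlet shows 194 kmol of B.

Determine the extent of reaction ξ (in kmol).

For B: n = n₀ + 1ξ → 194 = 0 + 1ξ, giving ξ = 194 kmol.
Outlet amounts (n = n₀ + ν ξ):
  C: 582 − 1(194) = 388
  A: 447 − 2(194) = 59
  B: 0 + 1(194) = 194
  D: 0 + 1(194) = 194

ξ = 194 kmol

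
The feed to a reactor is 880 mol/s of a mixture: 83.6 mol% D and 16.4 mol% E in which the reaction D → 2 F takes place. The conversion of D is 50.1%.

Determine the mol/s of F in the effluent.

737 mol/s

D reacted = 0.501 × 735.7 = 368.6 mol/s; ν_D = −1, so ξ = 368.6/1 = 368.6 mol/s.
Outlet amounts (n = n₀ + ν ξ):
  D: 735.7 − 1(368.6) = 367.1
  F: 0 + 2(368.6) = 737.2
  E: 144.3 (inert)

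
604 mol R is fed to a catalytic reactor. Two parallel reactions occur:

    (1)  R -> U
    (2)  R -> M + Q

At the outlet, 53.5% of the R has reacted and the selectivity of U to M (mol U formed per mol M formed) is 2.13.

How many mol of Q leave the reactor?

103 mol

Conversion of R: R consumed = 0.535 × 604 = 323.1 mol = 1ξ₁ + 1ξ₂.
Selectivity: 1ξ₁ / (1ξ₂) = 2.13 → ξ₁ = 2.13 ξ₂.
Substitute: (1·2.13 + 1) ξ₂ = 323.1 → ξ₂ = 103.2 mol, ξ₁ = 219.9 mol.
Outlet amounts (n = n₀ + Σ ν·ξ):
  R: 604 − 1(219.9) − 1(103.2) = 280.9
  U: 0 + 1(219.9) = 219.9
  M: 0 + 1(103.2) = 103.2
  Q: 0 + 1(103.2) = 103.2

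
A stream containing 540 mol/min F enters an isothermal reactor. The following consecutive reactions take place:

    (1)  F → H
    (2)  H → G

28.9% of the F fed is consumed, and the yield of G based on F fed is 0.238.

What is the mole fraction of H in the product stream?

0.051

Conversion of F: F consumed = 1ξ₁ = 0.289 × 540 → ξ₁ = 156.1 mol/min.
Yield of G: 1ξ₂ / 540 = 0.238 → ξ₂ = 128.5 mol/min.
Outlet amounts (n = n₀ + Σ ν·ξ):
  F: 540 − 1(156.1) = 383.9
  H: 0 + 1(156.1) − 1(128.5) = 27.54
  G: 0 + 1(128.5) = 128.5
Total out = 540 mol/min; y_H = 27.54 / 540 = 0.051.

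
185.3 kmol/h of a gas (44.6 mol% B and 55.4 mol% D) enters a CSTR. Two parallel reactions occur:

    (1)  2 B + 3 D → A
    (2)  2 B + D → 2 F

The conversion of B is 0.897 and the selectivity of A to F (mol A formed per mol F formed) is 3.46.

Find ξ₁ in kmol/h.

Conversion of B: B consumed = 0.897 × 82.64 = 74.13 kmol/h = 2ξ₁ + 2ξ₂.
Selectivity: 1ξ₁ / (2ξ₂) = 3.46 → ξ₁ = 6.92 ξ₂.
Substitute: (2·6.92 + 2) ξ₂ = 74.13 → ξ₂ = 4.68 kmol/h, ξ₁ = 32.39 kmol/h.
Outlet amounts (n = n₀ + Σ ν·ξ):
  B: 82.64 − 2(32.39) − 2(4.68) = 8.512
  D: 102.7 − 3(32.39) − 1(4.68) = 0.819
  A: 0 + 1(32.39) = 32.39
  F: 0 + 2(4.68) = 9.36

ξ₁ = 32.4 kmol/h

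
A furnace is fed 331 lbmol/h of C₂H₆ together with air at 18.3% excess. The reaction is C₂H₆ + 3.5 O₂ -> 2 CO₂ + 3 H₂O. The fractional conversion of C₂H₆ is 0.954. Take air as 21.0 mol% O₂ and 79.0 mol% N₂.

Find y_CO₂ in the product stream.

0.09

Stoichiometric O₂ = 3.5 × 331 = 1158 lbmol/h; O₂ fed = 1158 × 1.183 = 1371 lbmol/h.
N₂ fed = 1371 × 79/21 = 5156 lbmol/h.
Fuel reacted = 0.954 × 331 → ξ = 315.8 lbmol/h.
Outlet (n = n₀ + ν ξ):
  C₂H₆: 331 − 1(315.8) = 15.23
  O₂: 1371 − 3.5(315.8) = 265.3
  N₂: 5156 (inert)
  CO₂: 0 + 2(315.8) = 631.5
  H₂O: 0 + 3(315.8) = 947.3
Total out = 7015 lbmol/h; y_CO₂ = 631.5 / 7015 = 0.09003.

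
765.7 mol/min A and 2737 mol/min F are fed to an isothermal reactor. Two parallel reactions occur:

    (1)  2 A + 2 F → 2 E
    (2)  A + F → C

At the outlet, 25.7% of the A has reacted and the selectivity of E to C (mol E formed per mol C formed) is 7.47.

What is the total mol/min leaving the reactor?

3310 mol/min

Conversion of A: A consumed = 0.257 × 765.7 = 196.8 mol/min = 2ξ₁ + 1ξ₂.
Selectivity: 2ξ₁ / (1ξ₂) = 7.47 → ξ₁ = 3.735 ξ₂.
Substitute: (2·3.735 + 1) ξ₂ = 196.8 → ξ₂ = 23.23 mol/min, ξ₁ = 86.78 mol/min.
Outlet amounts (n = n₀ + Σ ν·ξ):
  A: 765.7 − 2(86.78) − 1(23.23) = 568.9
  F: 2737 − 2(86.78) − 1(23.23) = 2540
  E: 0 + 2(86.78) = 173.6
  C: 0 + 1(23.23) = 23.23
Total out = 568.9 + 2540 + 173.6 + 23.23 = 3306 mol/min.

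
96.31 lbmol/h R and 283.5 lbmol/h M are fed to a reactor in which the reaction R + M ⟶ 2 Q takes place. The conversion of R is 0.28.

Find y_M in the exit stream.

0.675

R reacted = 0.28 × 96.31 = 26.97 lbmol/h; ν_R = −1, so ξ = 26.97/1 = 26.97 lbmol/h.
Outlet amounts (n = n₀ + ν ξ):
  R: 96.31 − 1(26.97) = 69.34
  M: 283.5 − 1(26.97) = 256.5
  Q: 0 + 2(26.97) = 53.93
Total out = 379.8 lbmol/h; y_M = 256.5 / 379.8 = 0.6754.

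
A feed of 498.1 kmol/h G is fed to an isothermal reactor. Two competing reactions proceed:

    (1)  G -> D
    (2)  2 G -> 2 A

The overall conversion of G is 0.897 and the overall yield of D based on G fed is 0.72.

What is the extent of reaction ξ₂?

Yield of D: 1ξ₁ / 498.1 = 0.72 → ξ₁ = 358.6 kmol/h.
Conversion of G: 1ξ₁ + 2ξ₂ = 0.897 × 498.1 = 446.8 → ξ₂ = 44.08 kmol/h.
Outlet amounts (n = n₀ + Σ ν·ξ):
  G: 498.1 − 1(358.6) − 2(44.08) = 51.3
  D: 0 + 1(358.6) = 358.6
  A: 0 + 2(44.08) = 88.16

ξ₂ = 44.1 kmol/h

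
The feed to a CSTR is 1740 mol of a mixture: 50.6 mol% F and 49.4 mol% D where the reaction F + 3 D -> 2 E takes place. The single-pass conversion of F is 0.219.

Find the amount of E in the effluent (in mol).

386 mol

F reacted = 0.219 × 880.4 = 192.8 mol; ν_F = −1, so ξ = 192.8/1 = 192.8 mol.
Outlet amounts (n = n₀ + ν ξ):
  F: 880.4 − 1(192.8) = 687.6
  D: 859.6 − 3(192.8) = 281.1
  E: 0 + 2(192.8) = 385.6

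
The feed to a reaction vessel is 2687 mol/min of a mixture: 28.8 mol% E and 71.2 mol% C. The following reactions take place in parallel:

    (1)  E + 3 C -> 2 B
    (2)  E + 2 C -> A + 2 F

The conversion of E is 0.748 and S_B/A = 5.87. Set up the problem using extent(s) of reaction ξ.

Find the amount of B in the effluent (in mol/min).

863 mol/min

Conversion of E: E consumed = 0.748 × 773.9 = 578.8 mol/min = 1ξ₁ + 1ξ₂.
Selectivity: 2ξ₁ / (1ξ₂) = 5.87 → ξ₁ = 2.935 ξ₂.
Substitute: (1·2.935 + 1) ξ₂ = 578.8 → ξ₂ = 147.1 mol/min, ξ₁ = 431.7 mol/min.
Outlet amounts (n = n₀ + Σ ν·ξ):
  E: 773.9 − 1(431.7) − 1(147.1) = 195
  C: 1913 − 3(431.7) − 2(147.1) = 323.7
  B: 0 + 2(431.7) = 863.5
  A: 0 + 1(147.1) = 147.1
  F: 0 + 2(147.1) = 294.2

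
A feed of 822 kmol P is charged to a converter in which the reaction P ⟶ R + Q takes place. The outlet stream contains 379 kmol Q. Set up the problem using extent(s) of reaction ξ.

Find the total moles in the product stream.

1200 kmol

For Q: n = n₀ + 1ξ → 379 = 0 + 1ξ, giving ξ = 379 kmol.
Outlet amounts (n = n₀ + ν ξ):
  P: 822 − 1(379) = 443
  R: 0 + 1(379) = 379
  Q: 0 + 1(379) = 379
Total out = 443 + 379 + 379 = 1201 kmol.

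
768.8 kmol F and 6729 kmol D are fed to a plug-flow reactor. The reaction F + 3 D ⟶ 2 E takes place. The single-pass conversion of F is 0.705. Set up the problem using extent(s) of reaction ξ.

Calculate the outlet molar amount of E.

F reacted = 0.705 × 768.8 = 542 kmol; ν_F = −1, so ξ = 542/1 = 542 kmol.
Outlet amounts (n = n₀ + ν ξ):
  F: 768.8 − 1(542) = 226.8
  D: 6729 − 3(542) = 5103
  E: 0 + 2(542) = 1084

1080 kmol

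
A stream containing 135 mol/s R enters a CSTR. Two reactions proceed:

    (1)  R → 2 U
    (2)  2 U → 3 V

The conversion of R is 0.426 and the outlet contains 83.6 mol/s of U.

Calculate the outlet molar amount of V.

Conversion of R: R consumed = 1ξ₁ = 0.426 × 135 → ξ₁ = 57.51 mol/s.
U balance: n_U = 0 + 2ξ₁ − 2ξ₂ = 83.6 → ξ₂ = (2·57.51 − 83.6)/2 = 15.71 mol/s.
Outlet amounts (n = n₀ + Σ ν·ξ):
  R: 135 − 1(57.51) = 77.49
  U: 0 + 2(57.51) − 2(15.71) = 83.6
  V: 0 + 3(15.71) = 47.13

47.1 mol/s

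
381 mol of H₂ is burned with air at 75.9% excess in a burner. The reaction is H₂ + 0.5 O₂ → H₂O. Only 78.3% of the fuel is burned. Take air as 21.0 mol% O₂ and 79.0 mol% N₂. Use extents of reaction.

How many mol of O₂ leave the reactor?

186 mol

Stoichiometric O₂ = 0.5 × 381 = 190.5 mol; O₂ fed = 190.5 × 1.759 = 335.1 mol.
N₂ fed = 335.1 × 79/21 = 1261 mol.
Fuel reacted = 0.783 × 381 → ξ = 298.3 mol.
Outlet (n = n₀ + ν ξ):
  H₂: 381 − 1(298.3) = 82.68
  O₂: 335.1 − 0.5(298.3) = 185.9
  N₂: 1261 (inert)
  H₂O: 0 + 1(298.3) = 298.3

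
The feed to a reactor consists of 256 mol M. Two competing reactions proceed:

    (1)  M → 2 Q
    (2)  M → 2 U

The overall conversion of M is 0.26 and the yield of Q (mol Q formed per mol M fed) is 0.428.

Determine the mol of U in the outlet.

23.6 mol

Yield of Q: 2ξ₁ / 256 = 0.428 → ξ₁ = 54.78 mol.
Conversion of M: 1ξ₁ + 1ξ₂ = 0.26 × 256 = 66.56 → ξ₂ = 11.78 mol.
Outlet amounts (n = n₀ + Σ ν·ξ):
  M: 256 − 1(54.78) − 1(11.78) = 189.4
  Q: 0 + 2(54.78) = 109.6
  U: 0 + 2(11.78) = 23.55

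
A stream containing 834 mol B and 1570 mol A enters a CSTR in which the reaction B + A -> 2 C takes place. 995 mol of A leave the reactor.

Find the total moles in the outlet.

For A: n = n₀ − 1ξ → 995 = 1570 − 1ξ, giving ξ = 575 mol.
Outlet amounts (n = n₀ + ν ξ):
  B: 834 − 1(575) = 259
  A: 1570 − 1(575) = 995
  C: 0 + 2(575) = 1150
Total out = 259 + 995 + 1150 = 2404 mol.

2400 mol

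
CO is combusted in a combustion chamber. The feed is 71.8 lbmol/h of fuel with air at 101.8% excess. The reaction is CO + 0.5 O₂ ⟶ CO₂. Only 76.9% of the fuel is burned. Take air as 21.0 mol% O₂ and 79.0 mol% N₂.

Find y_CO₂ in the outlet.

0.142

Stoichiometric O₂ = 0.5 × 71.8 = 35.9 lbmol/h; O₂ fed = 35.9 × 2.018 = 72.45 lbmol/h.
N₂ fed = 72.45 × 79/21 = 272.5 lbmol/h.
Fuel reacted = 0.769 × 71.8 → ξ = 55.21 lbmol/h.
Outlet (n = n₀ + ν ξ):
  CO: 71.8 − 1(55.21) = 16.59
  O₂: 72.45 − 0.5(55.21) = 44.84
  N₂: 272.5 (inert)
  CO₂: 0 + 1(55.21) = 55.21
Total out = 389.2 lbmol/h; y_CO₂ = 55.21 / 389.2 = 0.1419.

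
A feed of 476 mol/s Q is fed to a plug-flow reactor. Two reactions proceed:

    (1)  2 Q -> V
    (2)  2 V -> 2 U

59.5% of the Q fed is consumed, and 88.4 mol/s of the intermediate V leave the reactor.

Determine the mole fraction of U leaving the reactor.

0.159

Conversion of Q: Q consumed = 2ξ₁ = 0.595 × 476 → ξ₁ = 141.6 mol/s.
V balance: n_V = 0 + 1ξ₁ − 2ξ₂ = 88.4 → ξ₂ = (1·141.6 − 88.4)/2 = 26.6 mol/s.
Outlet amounts (n = n₀ + Σ ν·ξ):
  Q: 476 − 2(141.6) = 192.8
  V: 0 + 1(141.6) − 2(26.6) = 88.4
  U: 0 + 2(26.6) = 53.21
Total out = 334.4 mol/s; y_U = 53.21 / 334.4 = 0.1591.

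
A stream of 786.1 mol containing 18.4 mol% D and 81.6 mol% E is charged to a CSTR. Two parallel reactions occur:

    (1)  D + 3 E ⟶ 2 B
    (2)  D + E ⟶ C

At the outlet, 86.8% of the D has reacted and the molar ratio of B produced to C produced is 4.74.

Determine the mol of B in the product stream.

Conversion of D: D consumed = 0.868 × 144.6 = 125.5 mol = 1ξ₁ + 1ξ₂.
Selectivity: 2ξ₁ / (1ξ₂) = 4.74 → ξ₁ = 2.37 ξ₂.
Substitute: (1·2.37 + 1) ξ₂ = 125.5 → ξ₂ = 37.26 mol, ξ₁ = 88.29 mol.
Outlet amounts (n = n₀ + Σ ν·ξ):
  D: 144.6 − 1(88.29) − 1(37.26) = 19.09
  E: 641.5 − 3(88.29) − 1(37.26) = 339.3
  B: 0 + 2(88.29) = 176.6
  C: 0 + 1(37.26) = 37.26

177 mol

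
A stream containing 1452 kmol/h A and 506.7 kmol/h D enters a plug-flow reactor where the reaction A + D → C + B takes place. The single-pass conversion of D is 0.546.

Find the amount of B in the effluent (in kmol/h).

D reacted = 0.546 × 506.7 = 276.7 kmol/h; ν_D = −1, so ξ = 276.7/1 = 276.7 kmol/h.
Outlet amounts (n = n₀ + ν ξ):
  A: 1452 − 1(276.7) = 1175
  D: 506.7 − 1(276.7) = 230
  C: 0 + 1(276.7) = 276.7
  B: 0 + 1(276.7) = 276.7

277 kmol/h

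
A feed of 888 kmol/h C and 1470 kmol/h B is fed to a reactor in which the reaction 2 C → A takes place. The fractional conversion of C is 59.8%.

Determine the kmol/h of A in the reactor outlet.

266 kmol/h

C reacted = 0.598 × 888 = 531 kmol/h; ν_C = −2, so ξ = 531/2 = 265.5 kmol/h.
Outlet amounts (n = n₀ + ν ξ):
  C: 888 − 2(265.5) = 357
  A: 0 + 1(265.5) = 265.5
  B: 1470 (inert)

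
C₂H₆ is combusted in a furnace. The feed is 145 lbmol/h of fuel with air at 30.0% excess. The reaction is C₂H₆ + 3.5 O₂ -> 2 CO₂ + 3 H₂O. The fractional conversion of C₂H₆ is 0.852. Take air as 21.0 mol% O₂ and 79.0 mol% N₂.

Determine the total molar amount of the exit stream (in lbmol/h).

3350 lbmol/h

Stoichiometric O₂ = 3.5 × 145 = 507.5 lbmol/h; O₂ fed = 507.5 × 1.300 = 659.8 lbmol/h.
N₂ fed = 659.8 × 79/21 = 2482 lbmol/h.
Fuel reacted = 0.852 × 145 → ξ = 123.5 lbmol/h.
Outlet (n = n₀ + ν ξ):
  C₂H₆: 145 − 1(123.5) = 21.46
  O₂: 659.8 − 3.5(123.5) = 227.4
  N₂: 2482 (inert)
  CO₂: 0 + 2(123.5) = 247.1
  H₂O: 0 + 3(123.5) = 370.6
Total out = 21.46 + 227.4 + 2482 + 247.1 + 370.6 = 3348 lbmol/h.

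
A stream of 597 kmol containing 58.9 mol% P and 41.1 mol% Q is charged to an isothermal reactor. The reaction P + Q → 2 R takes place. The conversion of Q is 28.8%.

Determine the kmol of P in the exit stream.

Q reacted = 0.288 × 245.4 = 70.67 kmol; ν_Q = −1, so ξ = 70.67/1 = 70.67 kmol.
Outlet amounts (n = n₀ + ν ξ):
  P: 351.6 − 1(70.67) = 281
  Q: 245.4 − 1(70.67) = 174.7
  R: 0 + 2(70.67) = 141.3

281 kmol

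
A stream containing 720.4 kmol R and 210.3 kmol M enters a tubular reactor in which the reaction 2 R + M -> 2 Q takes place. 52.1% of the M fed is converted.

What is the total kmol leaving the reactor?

821 kmol

M reacted = 0.521 × 210.3 = 109.6 kmol; ν_M = −1, so ξ = 109.6/1 = 109.6 kmol.
Outlet amounts (n = n₀ + ν ξ):
  R: 720.4 − 2(109.6) = 501.3
  M: 210.3 − 1(109.6) = 100.7
  Q: 0 + 2(109.6) = 219.1
Total out = 501.3 + 100.7 + 219.1 = 821.1 kmol.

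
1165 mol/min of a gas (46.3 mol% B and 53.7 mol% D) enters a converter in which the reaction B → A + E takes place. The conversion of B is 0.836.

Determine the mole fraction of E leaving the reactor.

0.279

B reacted = 0.836 × 539.4 = 450.9 mol/min; ν_B = −1, so ξ = 450.9/1 = 450.9 mol/min.
Outlet amounts (n = n₀ + ν ξ):
  B: 539.4 − 1(450.9) = 88.46
  A: 0 + 1(450.9) = 450.9
  E: 0 + 1(450.9) = 450.9
  D: 625.6 (inert)
Total out = 1616 mol/min; y_E = 450.9 / 1616 = 0.2791.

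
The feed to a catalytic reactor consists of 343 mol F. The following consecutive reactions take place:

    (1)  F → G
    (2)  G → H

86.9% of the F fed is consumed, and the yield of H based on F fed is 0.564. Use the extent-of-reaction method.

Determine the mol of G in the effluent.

Conversion of F: F consumed = 1ξ₁ = 0.869 × 343 → ξ₁ = 298.1 mol.
Yield of H: 1ξ₂ / 343 = 0.564 → ξ₂ = 193.5 mol.
Outlet amounts (n = n₀ + Σ ν·ξ):
  F: 343 − 1(298.1) = 44.93
  G: 0 + 1(298.1) − 1(193.5) = 104.6
  H: 0 + 1(193.5) = 193.5

105 mol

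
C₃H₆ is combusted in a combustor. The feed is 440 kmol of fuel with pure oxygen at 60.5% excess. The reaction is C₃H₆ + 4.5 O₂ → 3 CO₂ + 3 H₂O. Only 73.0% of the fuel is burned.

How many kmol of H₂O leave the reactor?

964 kmol

Stoichiometric O₂ = 4.5 × 440 = 1980 kmol; O₂ fed = 1980 × 1.605 = 3178 kmol.
Fuel reacted = 0.73 × 440 → ξ = 321.2 kmol.
Outlet (n = n₀ + ν ξ):
  C₃H₆: 440 − 1(321.2) = 118.8
  O₂: 3178 − 4.5(321.2) = 1733
  CO₂: 0 + 3(321.2) = 963.6
  H₂O: 0 + 3(321.2) = 963.6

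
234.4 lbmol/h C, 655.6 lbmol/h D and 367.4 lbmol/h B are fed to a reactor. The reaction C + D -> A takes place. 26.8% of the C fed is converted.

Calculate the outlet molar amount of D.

C reacted = 0.268 × 234.4 = 62.82 lbmol/h; ν_C = −1, so ξ = 62.82/1 = 62.82 lbmol/h.
Outlet amounts (n = n₀ + ν ξ):
  C: 234.4 − 1(62.82) = 171.6
  D: 655.6 − 1(62.82) = 592.8
  A: 0 + 1(62.82) = 62.82
  B: 367.4 (inert)

593 lbmol/h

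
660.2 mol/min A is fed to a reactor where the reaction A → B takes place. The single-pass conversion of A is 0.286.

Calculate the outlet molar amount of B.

A reacted = 0.286 × 660.2 = 188.8 mol/min; ν_A = −1, so ξ = 188.8/1 = 188.8 mol/min.
Outlet amounts (n = n₀ + ν ξ):
  A: 660.2 − 1(188.8) = 471.4
  B: 0 + 1(188.8) = 188.8

189 mol/min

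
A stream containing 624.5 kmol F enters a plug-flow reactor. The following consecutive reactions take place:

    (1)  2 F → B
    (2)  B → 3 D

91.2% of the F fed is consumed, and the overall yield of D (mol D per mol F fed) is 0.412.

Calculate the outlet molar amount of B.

199 kmol

Conversion of F: F consumed = 2ξ₁ = 0.912 × 624.5 → ξ₁ = 284.8 kmol.
Yield of D: 3ξ₂ / 624.5 = 0.412 → ξ₂ = 85.76 kmol.
Outlet amounts (n = n₀ + Σ ν·ξ):
  F: 624.5 − 2(284.8) = 54.96
  B: 0 + 1(284.8) − 1(85.76) = 199
  D: 0 + 3(85.76) = 257.3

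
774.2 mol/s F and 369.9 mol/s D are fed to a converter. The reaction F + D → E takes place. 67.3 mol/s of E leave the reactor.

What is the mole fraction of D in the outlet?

0.281

For E: n = n₀ + 1ξ → 67.3 = 0 + 1ξ, giving ξ = 67.3 mol/s.
Outlet amounts (n = n₀ + ν ξ):
  F: 774.2 − 1(67.3) = 706.9
  D: 369.9 − 1(67.3) = 302.6
  E: 0 + 1(67.3) = 67.3
Total out = 1077 mol/s; y_D = 302.6 / 1077 = 0.281.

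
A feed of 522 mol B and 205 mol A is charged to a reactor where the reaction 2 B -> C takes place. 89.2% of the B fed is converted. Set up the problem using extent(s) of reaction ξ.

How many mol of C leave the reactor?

233 mol

B reacted = 0.892 × 522 = 465.6 mol; ν_B = −2, so ξ = 465.6/2 = 232.8 mol.
Outlet amounts (n = n₀ + ν ξ):
  B: 522 − 2(232.8) = 56.38
  C: 0 + 1(232.8) = 232.8
  A: 205 (inert)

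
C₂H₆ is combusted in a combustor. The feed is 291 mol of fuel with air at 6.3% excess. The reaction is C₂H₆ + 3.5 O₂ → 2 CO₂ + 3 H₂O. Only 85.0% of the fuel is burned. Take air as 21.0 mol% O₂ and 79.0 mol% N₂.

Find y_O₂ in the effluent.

Stoichiometric O₂ = 3.5 × 291 = 1018 mol; O₂ fed = 1018 × 1.063 = 1083 mol.
N₂ fed = 1083 × 79/21 = 4073 mol.
Fuel reacted = 0.85 × 291 → ξ = 247.3 mol.
Outlet (n = n₀ + ν ξ):
  C₂H₆: 291 − 1(247.3) = 43.65
  O₂: 1083 − 3.5(247.3) = 216.9
  N₂: 4073 (inert)
  CO₂: 0 + 2(247.3) = 494.7
  H₂O: 0 + 3(247.3) = 742
Total out = 5570 mol; y_O₂ = 216.9 / 5570 = 0.03895.

0.0389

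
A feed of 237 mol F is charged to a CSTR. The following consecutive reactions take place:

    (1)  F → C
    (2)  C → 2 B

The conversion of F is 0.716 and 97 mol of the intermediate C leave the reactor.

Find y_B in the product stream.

0.469

Conversion of F: F consumed = 1ξ₁ = 0.716 × 237 → ξ₁ = 169.7 mol.
C balance: n_C = 0 + 1ξ₁ − 1ξ₂ = 97 → ξ₂ = (1·169.7 − 97)/1 = 72.69 mol.
Outlet amounts (n = n₀ + Σ ν·ξ):
  F: 237 − 1(169.7) = 67.31
  C: 0 + 1(169.7) − 1(72.69) = 97
  B: 0 + 2(72.69) = 145.4
Total out = 309.7 mol; y_B = 145.4 / 309.7 = 0.4694.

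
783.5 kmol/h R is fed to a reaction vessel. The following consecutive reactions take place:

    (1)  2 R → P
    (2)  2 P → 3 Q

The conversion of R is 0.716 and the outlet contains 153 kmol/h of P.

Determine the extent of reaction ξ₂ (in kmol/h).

Conversion of R: R consumed = 2ξ₁ = 0.716 × 783.5 → ξ₁ = 280.5 kmol/h.
P balance: n_P = 0 + 1ξ₁ − 2ξ₂ = 153 → ξ₂ = (1·280.5 − 153)/2 = 63.75 kmol/h.
Outlet amounts (n = n₀ + Σ ν·ξ):
  R: 783.5 − 2(280.5) = 222.5
  P: 0 + 1(280.5) − 2(63.75) = 153
  Q: 0 + 3(63.75) = 191.2

ξ₂ = 63.7 kmol/h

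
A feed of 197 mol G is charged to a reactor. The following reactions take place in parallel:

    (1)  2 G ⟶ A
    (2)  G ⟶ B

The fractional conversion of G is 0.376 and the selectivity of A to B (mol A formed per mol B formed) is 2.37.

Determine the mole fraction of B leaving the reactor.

0.0775

Conversion of G: G consumed = 0.376 × 197 = 74.07 mol = 2ξ₁ + 1ξ₂.
Selectivity: 1ξ₁ / (1ξ₂) = 2.37 → ξ₁ = 2.37 ξ₂.
Substitute: (2·2.37 + 1) ξ₂ = 74.07 → ξ₂ = 12.9 mol, ξ₁ = 30.58 mol.
Outlet amounts (n = n₀ + Σ ν·ξ):
  G: 197 − 2(30.58) − 1(12.9) = 122.9
  A: 0 + 1(30.58) = 30.58
  B: 0 + 1(12.9) = 12.9
Total out = 166.4 mol; y_B = 12.9 / 166.4 = 0.07754.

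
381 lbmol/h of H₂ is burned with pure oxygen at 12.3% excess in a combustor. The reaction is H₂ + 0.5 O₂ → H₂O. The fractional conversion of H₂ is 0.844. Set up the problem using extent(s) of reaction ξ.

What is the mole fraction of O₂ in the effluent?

Stoichiometric O₂ = 0.5 × 381 = 190.5 lbmol/h; O₂ fed = 190.5 × 1.123 = 213.9 lbmol/h.
Fuel reacted = 0.844 × 381 → ξ = 321.6 lbmol/h.
Outlet (n = n₀ + ν ξ):
  H₂: 381 − 1(321.6) = 59.44
  O₂: 213.9 − 0.5(321.6) = 53.15
  H₂O: 0 + 1(321.6) = 321.6
Total out = 434.1 lbmol/h; y_O₂ = 53.15 / 434.1 = 0.1224.

0.122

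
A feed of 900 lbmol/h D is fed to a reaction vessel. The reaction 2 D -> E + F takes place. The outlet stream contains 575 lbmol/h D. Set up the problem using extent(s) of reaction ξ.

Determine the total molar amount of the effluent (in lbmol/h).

For D: n = n₀ − 2ξ → 575 = 900 − 2ξ, giving ξ = 162.5 lbmol/h.
Outlet amounts (n = n₀ + ν ξ):
  D: 900 − 2(162.5) = 575
  E: 0 + 1(162.5) = 162.5
  F: 0 + 1(162.5) = 162.5
Total out = 575 + 162.5 + 162.5 = 900 lbmol/h.

900 lbmol/h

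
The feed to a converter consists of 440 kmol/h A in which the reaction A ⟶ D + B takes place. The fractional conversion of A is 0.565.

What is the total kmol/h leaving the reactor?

A reacted = 0.565 × 440 = 248.6 kmol/h; ν_A = −1, so ξ = 248.6/1 = 248.6 kmol/h.
Outlet amounts (n = n₀ + ν ξ):
  A: 440 − 1(248.6) = 191.4
  D: 0 + 1(248.6) = 248.6
  B: 0 + 1(248.6) = 248.6
Total out = 191.4 + 248.6 + 248.6 = 688.6 kmol/h.

689 kmol/h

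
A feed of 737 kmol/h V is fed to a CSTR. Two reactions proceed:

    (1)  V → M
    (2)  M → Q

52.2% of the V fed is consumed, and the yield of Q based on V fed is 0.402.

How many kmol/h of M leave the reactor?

88.4 kmol/h

Conversion of V: V consumed = 1ξ₁ = 0.522 × 737 → ξ₁ = 384.7 kmol/h.
Yield of Q: 1ξ₂ / 737 = 0.402 → ξ₂ = 296.3 kmol/h.
Outlet amounts (n = n₀ + Σ ν·ξ):
  V: 737 − 1(384.7) = 352.3
  M: 0 + 1(384.7) − 1(296.3) = 88.44
  Q: 0 + 1(296.3) = 296.3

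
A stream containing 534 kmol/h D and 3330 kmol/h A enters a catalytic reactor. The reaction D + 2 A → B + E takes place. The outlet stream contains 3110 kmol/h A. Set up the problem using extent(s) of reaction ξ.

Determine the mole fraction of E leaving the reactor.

For A: n = n₀ − 2ξ → 3110 = 3330 − 2ξ, giving ξ = 110 kmol/h.
Outlet amounts (n = n₀ + ν ξ):
  D: 534 − 1(110) = 424
  A: 3330 − 2(110) = 3110
  B: 0 + 1(110) = 110
  E: 0 + 1(110) = 110
Total out = 3754 kmol/h; y_E = 110 / 3754 = 0.0293.

0.0293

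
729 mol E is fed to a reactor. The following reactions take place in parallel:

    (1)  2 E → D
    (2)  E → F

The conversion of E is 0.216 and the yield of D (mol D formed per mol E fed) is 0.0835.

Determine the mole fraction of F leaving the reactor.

0.0535

Yield of D: 1ξ₁ / 729 = 0.0835 → ξ₁ = 60.87 mol.
Conversion of E: 2ξ₁ + 1ξ₂ = 0.216 × 729 = 157.5 → ξ₂ = 35.72 mol.
Outlet amounts (n = n₀ + Σ ν·ξ):
  E: 729 − 2(60.87) − 1(35.72) = 571.5
  D: 0 + 1(60.87) = 60.87
  F: 0 + 1(35.72) = 35.72
Total out = 668.1 mol; y_F = 35.72 / 668.1 = 0.05346.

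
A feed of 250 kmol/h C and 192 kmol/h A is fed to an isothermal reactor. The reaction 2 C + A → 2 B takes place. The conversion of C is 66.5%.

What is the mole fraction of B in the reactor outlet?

C reacted = 0.665 × 250 = 166.2 kmol/h; ν_C = −2, so ξ = 166.2/2 = 83.12 kmol/h.
Outlet amounts (n = n₀ + ν ξ):
  C: 250 − 2(83.12) = 83.75
  A: 192 − 1(83.12) = 108.9
  B: 0 + 2(83.12) = 166.2
Total out = 358.9 kmol/h; y_B = 166.2 / 358.9 = 0.4633.

0.463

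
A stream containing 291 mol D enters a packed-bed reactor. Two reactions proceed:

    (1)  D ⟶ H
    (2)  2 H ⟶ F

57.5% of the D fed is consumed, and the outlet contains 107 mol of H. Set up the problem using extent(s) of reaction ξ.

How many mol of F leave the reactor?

Conversion of D: D consumed = 1ξ₁ = 0.575 × 291 → ξ₁ = 167.3 mol.
H balance: n_H = 0 + 1ξ₁ − 2ξ₂ = 107 → ξ₂ = (1·167.3 − 107)/2 = 30.16 mol.
Outlet amounts (n = n₀ + Σ ν·ξ):
  D: 291 − 1(167.3) = 123.7
  H: 0 + 1(167.3) − 2(30.16) = 107
  F: 0 + 1(30.16) = 30.16

30.2 mol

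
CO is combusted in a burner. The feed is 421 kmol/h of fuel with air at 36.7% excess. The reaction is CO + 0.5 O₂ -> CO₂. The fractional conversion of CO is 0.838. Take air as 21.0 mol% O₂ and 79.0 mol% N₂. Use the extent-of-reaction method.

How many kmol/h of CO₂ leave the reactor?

Stoichiometric O₂ = 0.5 × 421 = 210.5 kmol/h; O₂ fed = 210.5 × 1.367 = 287.8 kmol/h.
N₂ fed = 287.8 × 79/21 = 1083 kmol/h.
Fuel reacted = 0.838 × 421 → ξ = 352.8 kmol/h.
Outlet (n = n₀ + ν ξ):
  CO: 421 − 1(352.8) = 68.2
  O₂: 287.8 − 0.5(352.8) = 111.4
  N₂: 1083 (inert)
  CO₂: 0 + 1(352.8) = 352.8

353 kmol/h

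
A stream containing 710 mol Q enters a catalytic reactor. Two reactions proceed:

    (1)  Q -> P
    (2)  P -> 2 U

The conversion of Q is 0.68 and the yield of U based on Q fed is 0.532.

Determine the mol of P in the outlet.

294 mol

Conversion of Q: Q consumed = 1ξ₁ = 0.68 × 710 → ξ₁ = 482.8 mol.
Yield of U: 2ξ₂ / 710 = 0.532 → ξ₂ = 188.9 mol.
Outlet amounts (n = n₀ + Σ ν·ξ):
  Q: 710 − 1(482.8) = 227.2
  P: 0 + 1(482.8) − 1(188.9) = 293.9
  U: 0 + 2(188.9) = 377.7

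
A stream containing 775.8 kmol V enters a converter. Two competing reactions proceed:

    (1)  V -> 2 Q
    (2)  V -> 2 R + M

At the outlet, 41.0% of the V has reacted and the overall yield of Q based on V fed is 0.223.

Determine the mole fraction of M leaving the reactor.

Yield of Q: 2ξ₁ / 775.8 = 0.223 → ξ₁ = 86.5 kmol.
Conversion of V: 1ξ₁ + 1ξ₂ = 0.41 × 775.8 = 318.1 → ξ₂ = 231.6 kmol.
Outlet amounts (n = n₀ + Σ ν·ξ):
  V: 775.8 − 1(86.5) − 1(231.6) = 457.7
  Q: 0 + 2(86.5) = 173
  R: 0 + 2(231.6) = 463.2
  M: 0 + 1(231.6) = 231.6
Total out = 1325 kmol; y_M = 231.6 / 1325 = 0.1747.

0.175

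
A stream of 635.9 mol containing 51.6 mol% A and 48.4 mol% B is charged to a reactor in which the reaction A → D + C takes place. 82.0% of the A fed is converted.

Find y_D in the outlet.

A reacted = 0.82 × 328.1 = 269.1 mol; ν_A = −1, so ξ = 269.1/1 = 269.1 mol.
Outlet amounts (n = n₀ + ν ξ):
  A: 328.1 − 1(269.1) = 59.06
  D: 0 + 1(269.1) = 269.1
  C: 0 + 1(269.1) = 269.1
  B: 307.8 (inert)
Total out = 905 mol; y_D = 269.1 / 905 = 0.2973.

0.297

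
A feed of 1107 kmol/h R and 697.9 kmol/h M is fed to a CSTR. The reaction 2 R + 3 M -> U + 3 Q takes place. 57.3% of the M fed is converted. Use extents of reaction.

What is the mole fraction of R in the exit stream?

0.503

M reacted = 0.573 × 697.9 = 399.9 kmol/h; ν_M = −3, so ξ = 399.9/3 = 133.3 kmol/h.
Outlet amounts (n = n₀ + ν ξ):
  R: 1107 − 2(133.3) = 840.4
  M: 697.9 − 3(133.3) = 298
  U: 0 + 1(133.3) = 133.3
  Q: 0 + 3(133.3) = 399.9
Total out = 1672 kmol/h; y_R = 840.4 / 1672 = 0.5028.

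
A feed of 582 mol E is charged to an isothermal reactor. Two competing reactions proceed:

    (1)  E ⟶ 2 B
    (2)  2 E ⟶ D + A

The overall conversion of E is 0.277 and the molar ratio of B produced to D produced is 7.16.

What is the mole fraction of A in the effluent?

0.0422

Conversion of E: E consumed = 0.277 × 582 = 161.2 mol = 1ξ₁ + 2ξ₂.
Selectivity: 2ξ₁ / (1ξ₂) = 7.16 → ξ₁ = 3.58 ξ₂.
Substitute: (1·3.58 + 2) ξ₂ = 161.2 → ξ₂ = 28.89 mol, ξ₁ = 103.4 mol.
Outlet amounts (n = n₀ + Σ ν·ξ):
  E: 582 − 1(103.4) − 2(28.89) = 420.8
  B: 0 + 2(103.4) = 206.9
  D: 0 + 1(28.89) = 28.89
  A: 0 + 1(28.89) = 28.89
Total out = 685.4 mol; y_A = 28.89 / 685.4 = 0.04215.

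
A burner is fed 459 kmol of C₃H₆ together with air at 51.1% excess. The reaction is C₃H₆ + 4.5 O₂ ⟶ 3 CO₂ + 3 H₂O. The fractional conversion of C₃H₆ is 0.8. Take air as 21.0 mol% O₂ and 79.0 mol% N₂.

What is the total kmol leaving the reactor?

Stoichiometric O₂ = 4.5 × 459 = 2066 kmol; O₂ fed = 2066 × 1.511 = 3121 kmol.
N₂ fed = 3121 × 79/21 = 11740 kmol.
Fuel reacted = 0.8 × 459 → ξ = 367.2 kmol.
Outlet (n = n₀ + ν ξ):
  C₃H₆: 459 − 1(367.2) = 91.8
  O₂: 3121 − 4.5(367.2) = 1469
  N₂: 11740 (inert)
  CO₂: 0 + 3(367.2) = 1102
  H₂O: 0 + 3(367.2) = 1102
Total out = 91.8 + 1469 + 11740 + 1102 + 1102 = 15500 kmol.

15500 kmol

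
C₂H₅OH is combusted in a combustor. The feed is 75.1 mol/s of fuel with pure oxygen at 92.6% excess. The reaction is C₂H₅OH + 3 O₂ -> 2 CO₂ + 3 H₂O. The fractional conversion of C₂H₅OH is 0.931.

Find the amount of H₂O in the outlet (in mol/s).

210 mol/s

Stoichiometric O₂ = 3 × 75.1 = 225.3 mol/s; O₂ fed = 225.3 × 1.926 = 433.9 mol/s.
Fuel reacted = 0.931 × 75.1 → ξ = 69.92 mol/s.
Outlet (n = n₀ + ν ξ):
  C₂H₅OH: 75.1 − 1(69.92) = 5.182
  O₂: 433.9 − 3(69.92) = 224.2
  CO₂: 0 + 2(69.92) = 139.8
  H₂O: 0 + 3(69.92) = 209.8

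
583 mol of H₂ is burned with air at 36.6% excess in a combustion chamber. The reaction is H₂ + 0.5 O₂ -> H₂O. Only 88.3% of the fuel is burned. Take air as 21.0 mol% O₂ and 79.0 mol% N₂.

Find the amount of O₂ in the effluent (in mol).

141 mol

Stoichiometric O₂ = 0.5 × 583 = 291.5 mol; O₂ fed = 291.5 × 1.366 = 398.2 mol.
N₂ fed = 398.2 × 79/21 = 1498 mol.
Fuel reacted = 0.883 × 583 → ξ = 514.8 mol.
Outlet (n = n₀ + ν ξ):
  H₂: 583 − 1(514.8) = 68.21
  O₂: 398.2 − 0.5(514.8) = 140.8
  N₂: 1498 (inert)
  H₂O: 0 + 1(514.8) = 514.8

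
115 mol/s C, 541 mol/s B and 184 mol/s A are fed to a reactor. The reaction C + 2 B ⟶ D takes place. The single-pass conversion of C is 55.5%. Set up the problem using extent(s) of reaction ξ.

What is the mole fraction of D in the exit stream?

0.0896

C reacted = 0.555 × 115 = 63.83 mol/s; ν_C = −1, so ξ = 63.83/1 = 63.83 mol/s.
Outlet amounts (n = n₀ + ν ξ):
  C: 115 − 1(63.83) = 51.17
  B: 541 − 2(63.83) = 413.4
  D: 0 + 1(63.83) = 63.83
  A: 184 (inert)
Total out = 712.4 mol/s; y_D = 63.83 / 712.4 = 0.0896.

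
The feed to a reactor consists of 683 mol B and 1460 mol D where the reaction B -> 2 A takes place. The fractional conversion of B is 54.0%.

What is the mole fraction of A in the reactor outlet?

0.294

B reacted = 0.54 × 683 = 368.8 mol; ν_B = −1, so ξ = 368.8/1 = 368.8 mol.
Outlet amounts (n = n₀ + ν ξ):
  B: 683 − 1(368.8) = 314.2
  A: 0 + 2(368.8) = 737.6
  D: 1460 (inert)
Total out = 2512 mol; y_A = 737.6 / 2512 = 0.2937.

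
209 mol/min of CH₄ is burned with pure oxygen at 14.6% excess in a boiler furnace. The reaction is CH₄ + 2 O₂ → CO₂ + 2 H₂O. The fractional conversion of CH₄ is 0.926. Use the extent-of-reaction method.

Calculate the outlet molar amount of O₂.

Stoichiometric O₂ = 2 × 209 = 418 mol/min; O₂ fed = 418 × 1.146 = 479 mol/min.
Fuel reacted = 0.926 × 209 → ξ = 193.5 mol/min.
Outlet (n = n₀ + ν ξ):
  CH₄: 209 − 1(193.5) = 15.47
  O₂: 479 − 2(193.5) = 91.96
  CO₂: 0 + 1(193.5) = 193.5
  H₂O: 0 + 2(193.5) = 387.1

92 mol/min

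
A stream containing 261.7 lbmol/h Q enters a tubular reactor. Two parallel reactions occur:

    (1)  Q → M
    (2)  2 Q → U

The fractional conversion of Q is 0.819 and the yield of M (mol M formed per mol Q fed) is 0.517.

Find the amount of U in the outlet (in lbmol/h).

Yield of M: 1ξ₁ / 261.7 = 0.517 → ξ₁ = 135.3 lbmol/h.
Conversion of Q: 1ξ₁ + 2ξ₂ = 0.819 × 261.7 = 214.3 → ξ₂ = 39.52 lbmol/h.
Outlet amounts (n = n₀ + Σ ν·ξ):
  Q: 261.7 − 1(135.3) − 2(39.52) = 47.37
  M: 0 + 1(135.3) = 135.3
  U: 0 + 1(39.52) = 39.52

39.5 lbmol/h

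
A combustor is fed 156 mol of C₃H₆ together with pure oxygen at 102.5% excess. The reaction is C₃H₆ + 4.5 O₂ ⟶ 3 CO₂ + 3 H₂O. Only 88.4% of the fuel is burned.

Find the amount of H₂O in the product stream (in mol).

414 mol

Stoichiometric O₂ = 4.5 × 156 = 702 mol; O₂ fed = 702 × 2.025 = 1422 mol.
Fuel reacted = 0.884 × 156 → ξ = 137.9 mol.
Outlet (n = n₀ + ν ξ):
  C₃H₆: 156 − 1(137.9) = 18.1
  O₂: 1422 − 4.5(137.9) = 801
  CO₂: 0 + 3(137.9) = 413.7
  H₂O: 0 + 3(137.9) = 413.7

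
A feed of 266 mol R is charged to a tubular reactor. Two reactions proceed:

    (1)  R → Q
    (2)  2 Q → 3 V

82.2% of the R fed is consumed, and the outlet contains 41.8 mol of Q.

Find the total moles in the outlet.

Conversion of R: R consumed = 1ξ₁ = 0.822 × 266 → ξ₁ = 218.7 mol.
Q balance: n_Q = 0 + 1ξ₁ − 2ξ₂ = 41.8 → ξ₂ = (1·218.7 − 41.8)/2 = 88.43 mol.
Outlet amounts (n = n₀ + Σ ν·ξ):
  R: 266 − 1(218.7) = 47.35
  Q: 0 + 1(218.7) − 2(88.43) = 41.8
  V: 0 + 3(88.43) = 265.3
Total out = 47.35 + 41.8 + 265.3 = 354.4 mol.

354 mol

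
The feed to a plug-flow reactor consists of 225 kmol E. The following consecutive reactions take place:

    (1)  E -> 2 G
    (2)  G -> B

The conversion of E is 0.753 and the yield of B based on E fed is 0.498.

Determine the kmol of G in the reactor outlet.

Conversion of E: E consumed = 1ξ₁ = 0.753 × 225 → ξ₁ = 169.4 kmol.
Yield of B: 1ξ₂ / 225 = 0.498 → ξ₂ = 112 kmol.
Outlet amounts (n = n₀ + Σ ν·ξ):
  E: 225 − 1(169.4) = 55.57
  G: 0 + 2(169.4) − 1(112) = 226.8
  B: 0 + 1(112) = 112

227 kmol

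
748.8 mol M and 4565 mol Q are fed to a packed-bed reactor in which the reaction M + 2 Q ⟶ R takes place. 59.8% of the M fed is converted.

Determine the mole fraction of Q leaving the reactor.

M reacted = 0.598 × 748.8 = 447.8 mol; ν_M = −1, so ξ = 447.8/1 = 447.8 mol.
Outlet amounts (n = n₀ + ν ξ):
  M: 748.8 − 1(447.8) = 301
  Q: 4565 − 2(447.8) = 3669
  R: 0 + 1(447.8) = 447.8
Total out = 4418 mol; y_Q = 3669 / 4418 = 0.8305.

0.831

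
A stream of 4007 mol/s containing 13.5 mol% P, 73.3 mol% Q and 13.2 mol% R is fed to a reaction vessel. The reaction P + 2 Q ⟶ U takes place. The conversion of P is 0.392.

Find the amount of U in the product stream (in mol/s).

212 mol/s

P reacted = 0.392 × 540.9 = 212.1 mol/s; ν_P = −1, so ξ = 212.1/1 = 212.1 mol/s.
Outlet amounts (n = n₀ + ν ξ):
  P: 540.9 − 1(212.1) = 328.9
  Q: 2937 − 2(212.1) = 2513
  U: 0 + 1(212.1) = 212.1
  R: 528.9 (inert)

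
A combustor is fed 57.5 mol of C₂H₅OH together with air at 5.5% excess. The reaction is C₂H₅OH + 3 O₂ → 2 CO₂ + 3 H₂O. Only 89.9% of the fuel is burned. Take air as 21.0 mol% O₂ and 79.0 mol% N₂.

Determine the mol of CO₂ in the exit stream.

103 mol

Stoichiometric O₂ = 3 × 57.5 = 172.5 mol; O₂ fed = 172.5 × 1.055 = 182 mol.
N₂ fed = 182 × 79/21 = 684.6 mol.
Fuel reacted = 0.899 × 57.5 → ξ = 51.69 mol.
Outlet (n = n₀ + ν ξ):
  C₂H₅OH: 57.5 − 1(51.69) = 5.807
  O₂: 182 − 3(51.69) = 26.91
  N₂: 684.6 (inert)
  CO₂: 0 + 2(51.69) = 103.4
  H₂O: 0 + 3(51.69) = 155.1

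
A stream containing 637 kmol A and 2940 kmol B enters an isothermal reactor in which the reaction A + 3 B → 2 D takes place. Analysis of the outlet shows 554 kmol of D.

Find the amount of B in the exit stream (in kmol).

For D: n = n₀ + 2ξ → 554 = 0 + 2ξ, giving ξ = 277 kmol.
Outlet amounts (n = n₀ + ν ξ):
  A: 637 − 1(277) = 360
  B: 2940 − 3(277) = 2109
  D: 0 + 2(277) = 554

2110 kmol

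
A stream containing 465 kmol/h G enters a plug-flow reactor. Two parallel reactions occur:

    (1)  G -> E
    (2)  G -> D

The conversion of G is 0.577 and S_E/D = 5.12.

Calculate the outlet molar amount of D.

43.8 kmol/h

Conversion of G: G consumed = 0.577 × 465 = 268.3 kmol/h = 1ξ₁ + 1ξ₂.
Selectivity: 1ξ₁ / (1ξ₂) = 5.12 → ξ₁ = 5.12 ξ₂.
Substitute: (1·5.12 + 1) ξ₂ = 268.3 → ξ₂ = 43.84 kmol/h, ξ₁ = 224.5 kmol/h.
Outlet amounts (n = n₀ + Σ ν·ξ):
  G: 465 − 1(224.5) − 1(43.84) = 196.7
  E: 0 + 1(224.5) = 224.5
  D: 0 + 1(43.84) = 43.84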